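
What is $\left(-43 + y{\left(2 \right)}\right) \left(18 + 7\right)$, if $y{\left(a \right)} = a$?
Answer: $-1025$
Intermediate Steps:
$\left(-43 + y{\left(2 \right)}\right) \left(18 + 7\right) = \left(-43 + 2\right) \left(18 + 7\right) = \left(-41\right) 25 = -1025$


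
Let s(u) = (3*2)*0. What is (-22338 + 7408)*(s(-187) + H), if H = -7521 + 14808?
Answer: -108794910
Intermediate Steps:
H = 7287
s(u) = 0 (s(u) = 6*0 = 0)
(-22338 + 7408)*(s(-187) + H) = (-22338 + 7408)*(0 + 7287) = -14930*7287 = -108794910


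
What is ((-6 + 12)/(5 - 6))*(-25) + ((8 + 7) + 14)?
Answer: 179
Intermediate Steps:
((-6 + 12)/(5 - 6))*(-25) + ((8 + 7) + 14) = (6/(-1))*(-25) + (15 + 14) = (6*(-1))*(-25) + 29 = -6*(-25) + 29 = 150 + 29 = 179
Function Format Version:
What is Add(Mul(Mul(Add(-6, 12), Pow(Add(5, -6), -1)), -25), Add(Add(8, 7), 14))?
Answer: 179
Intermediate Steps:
Add(Mul(Mul(Add(-6, 12), Pow(Add(5, -6), -1)), -25), Add(Add(8, 7), 14)) = Add(Mul(Mul(6, Pow(-1, -1)), -25), Add(15, 14)) = Add(Mul(Mul(6, -1), -25), 29) = Add(Mul(-6, -25), 29) = Add(150, 29) = 179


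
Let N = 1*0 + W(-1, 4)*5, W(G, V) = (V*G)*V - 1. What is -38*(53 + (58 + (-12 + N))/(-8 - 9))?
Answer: -35720/17 ≈ -2101.2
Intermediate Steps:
W(G, V) = -1 + G*V**2 (W(G, V) = (G*V)*V - 1 = G*V**2 - 1 = -1 + G*V**2)
N = -85 (N = 1*0 + (-1 - 1*4**2)*5 = 0 + (-1 - 1*16)*5 = 0 + (-1 - 16)*5 = 0 - 17*5 = 0 - 85 = -85)
-38*(53 + (58 + (-12 + N))/(-8 - 9)) = -38*(53 + (58 + (-12 - 85))/(-8 - 9)) = -38*(53 + (58 - 97)/(-17)) = -38*(53 - 39*(-1/17)) = -38*(53 + 39/17) = -38*940/17 = -35720/17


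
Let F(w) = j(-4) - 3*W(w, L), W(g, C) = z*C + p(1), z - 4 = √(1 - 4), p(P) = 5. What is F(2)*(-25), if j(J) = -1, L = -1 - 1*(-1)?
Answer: 400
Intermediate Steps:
L = 0 (L = -1 + 1 = 0)
z = 4 + I*√3 (z = 4 + √(1 - 4) = 4 + √(-3) = 4 + I*√3 ≈ 4.0 + 1.732*I)
W(g, C) = 5 + C*(4 + I*√3) (W(g, C) = (4 + I*√3)*C + 5 = C*(4 + I*√3) + 5 = 5 + C*(4 + I*√3))
F(w) = -16 (F(w) = -1 - 3*(5 + 0*(4 + I*√3)) = -1 - 3*(5 + 0) = -1 - 3*5 = -1 - 15 = -16)
F(2)*(-25) = -16*(-25) = 400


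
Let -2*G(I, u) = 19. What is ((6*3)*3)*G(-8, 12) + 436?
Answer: -77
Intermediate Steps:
G(I, u) = -19/2 (G(I, u) = -½*19 = -19/2)
((6*3)*3)*G(-8, 12) + 436 = ((6*3)*3)*(-19/2) + 436 = (18*3)*(-19/2) + 436 = 54*(-19/2) + 436 = -513 + 436 = -77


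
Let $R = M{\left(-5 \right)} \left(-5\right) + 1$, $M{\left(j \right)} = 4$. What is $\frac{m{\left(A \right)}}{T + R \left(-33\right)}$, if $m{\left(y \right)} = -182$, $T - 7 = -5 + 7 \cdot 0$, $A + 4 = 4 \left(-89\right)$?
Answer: $- \frac{182}{629} \approx -0.28935$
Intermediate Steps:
$A = -360$ ($A = -4 + 4 \left(-89\right) = -4 - 356 = -360$)
$T = 2$ ($T = 7 + \left(-5 + 7 \cdot 0\right) = 7 + \left(-5 + 0\right) = 7 - 5 = 2$)
$R = -19$ ($R = 4 \left(-5\right) + 1 = -20 + 1 = -19$)
$\frac{m{\left(A \right)}}{T + R \left(-33\right)} = - \frac{182}{2 - -627} = - \frac{182}{2 + 627} = - \frac{182}{629}$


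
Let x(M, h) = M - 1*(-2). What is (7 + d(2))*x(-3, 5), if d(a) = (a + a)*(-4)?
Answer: 9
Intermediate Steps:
x(M, h) = 2 + M (x(M, h) = M + 2 = 2 + M)
d(a) = -8*a (d(a) = (2*a)*(-4) = -8*a)
(7 + d(2))*x(-3, 5) = (7 - 8*2)*(2 - 3) = (7 - 16)*(-1) = -9*(-1) = 9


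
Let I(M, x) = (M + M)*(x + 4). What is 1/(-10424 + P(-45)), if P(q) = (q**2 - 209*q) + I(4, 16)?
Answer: 1/1166 ≈ 0.00085763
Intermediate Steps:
I(M, x) = 2*M*(4 + x) (I(M, x) = (2*M)*(4 + x) = 2*M*(4 + x))
P(q) = 160 + q**2 - 209*q (P(q) = (q**2 - 209*q) + 2*4*(4 + 16) = (q**2 - 209*q) + 2*4*20 = (q**2 - 209*q) + 160 = 160 + q**2 - 209*q)
1/(-10424 + P(-45)) = 1/(-10424 + (160 + (-45)**2 - 209*(-45))) = 1/(-10424 + (160 + 2025 + 9405)) = 1/(-10424 + 11590) = 1/1166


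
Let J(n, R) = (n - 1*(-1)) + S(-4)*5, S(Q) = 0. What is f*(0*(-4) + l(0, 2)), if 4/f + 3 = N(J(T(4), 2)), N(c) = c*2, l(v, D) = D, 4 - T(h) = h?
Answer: -8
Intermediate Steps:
T(h) = 4 - h
J(n, R) = 1 + n (J(n, R) = (n - 1*(-1)) + 0*5 = (n + 1) + 0 = (1 + n) + 0 = 1 + n)
N(c) = 2*c
f = -4 (f = 4/(-3 + 2*(1 + (4 - 1*4))) = 4/(-3 + 2*(1 + (4 - 4))) = 4/(-3 + 2*(1 + 0)) = 4/(-3 + 2*1) = 4/(-3 + 2) = 4/(-1) = 4*(-1) = -4)
f*(0*(-4) + l(0, 2)) = -4*(0*(-4) + 2) = -4*(0 + 2) = -4*2 = -8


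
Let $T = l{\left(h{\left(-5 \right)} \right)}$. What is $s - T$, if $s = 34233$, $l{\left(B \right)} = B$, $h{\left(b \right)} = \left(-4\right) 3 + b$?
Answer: $34250$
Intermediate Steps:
$h{\left(b \right)} = -12 + b$
$T = -17$ ($T = -12 - 5 = -17$)
$s - T = 34233 - -17 = 34233 + 17 = 34250$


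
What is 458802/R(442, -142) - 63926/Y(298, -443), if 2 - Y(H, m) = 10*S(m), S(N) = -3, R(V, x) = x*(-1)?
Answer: 19733/16 ≈ 1233.3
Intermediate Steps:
R(V, x) = -x
Y(H, m) = 32 (Y(H, m) = 2 - 10*(-3) = 2 - 1*(-30) = 2 + 30 = 32)
458802/R(442, -142) - 63926/Y(298, -443) = 458802/((-1*(-142))) - 63926/32 = 458802/142 - 63926*1/32 = 458802*(1/142) - 31963/16 = 3231 - 31963/16 = 19733/16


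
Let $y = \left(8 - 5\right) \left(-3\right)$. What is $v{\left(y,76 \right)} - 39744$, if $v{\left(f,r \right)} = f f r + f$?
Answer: $-33597$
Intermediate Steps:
$y = -9$ ($y = 3 \left(-3\right) = -9$)
$v{\left(f,r \right)} = f + r f^{2}$ ($v{\left(f,r \right)} = f^{2} r + f = r f^{2} + f = f + r f^{2}$)
$v{\left(y,76 \right)} - 39744 = - 9 \left(1 - 684\right) - 39744 = \left(-9\right) \left(-683\right) - 39744 = 6147 - 39744 = -33597$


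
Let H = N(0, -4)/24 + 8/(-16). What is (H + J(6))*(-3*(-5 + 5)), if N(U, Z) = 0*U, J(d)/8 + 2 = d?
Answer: 0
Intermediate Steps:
J(d) = -16 + 8*d
N(U, Z) = 0
H = -½ (H = 0/24 + 8/(-16) = 0*(1/24) + 8*(-1/16) = 0 - ½ = -½ ≈ -0.50000)
(H + J(6))*(-3*(-5 + 5)) = (-½ + (-16 + 8*6))*(-3*(-5 + 5)) = (-½ + (-16 + 48))*(-3*0) = (-½ + 32)*0 = (63/2)*0 = 0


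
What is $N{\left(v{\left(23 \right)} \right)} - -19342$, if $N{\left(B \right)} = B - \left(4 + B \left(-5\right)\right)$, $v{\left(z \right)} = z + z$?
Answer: $19614$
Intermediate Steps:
$v{\left(z \right)} = 2 z$
$N{\left(B \right)} = -4 + 6 B$ ($N{\left(B \right)} = B - \left(4 - 5 B\right) = B + \left(-4 + 5 B\right) = -4 + 6 B$)
$N{\left(v{\left(23 \right)} \right)} - -19342 = \left(-4 + 6 \cdot 2 \cdot 23\right) - -19342 = \left(-4 + 6 \cdot 46\right) + 19342 = \left(-4 + 276\right) + 19342 = 272 + 19342 = 19614$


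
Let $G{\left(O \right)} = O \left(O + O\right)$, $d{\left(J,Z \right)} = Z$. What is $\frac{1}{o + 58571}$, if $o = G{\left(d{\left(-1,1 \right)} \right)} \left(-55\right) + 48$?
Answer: $\frac{1}{58509} \approx 1.7091 \cdot 10^{-5}$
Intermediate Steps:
$G{\left(O \right)} = 2 O^{2}$ ($G{\left(O \right)} = O 2 O = 2 O^{2}$)
$o = -62$ ($o = 2 \cdot 1^{2} \left(-55\right) + 48 = 2 \cdot 1 \left(-55\right) + 48 = 2 \left(-55\right) + 48 = -110 + 48 = -62$)
$\frac{1}{o + 58571} = \frac{1}{-62 + 58571} = \frac{1}{58509}$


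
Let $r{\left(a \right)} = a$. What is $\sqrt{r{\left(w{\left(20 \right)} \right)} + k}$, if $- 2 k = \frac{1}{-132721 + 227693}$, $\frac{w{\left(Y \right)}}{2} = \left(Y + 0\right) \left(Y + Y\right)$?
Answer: $\frac{\sqrt{14431489206914}}{94972} \approx 40.0$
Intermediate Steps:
$w{\left(Y \right)} = 4 Y^{2}$ ($w{\left(Y \right)} = 2 \left(Y + 0\right) \left(Y + Y\right) = 2 Y 2 Y = 2 \cdot 2 Y^{2} = 4 Y^{2}$)
$k = - \frac{1}{189944}$ ($k = - \frac{1}{2 \left(-132721 + 227693\right)} = - \frac{1}{2 \cdot 94972} = \left(- \frac{1}{2}\right) \frac{1}{94972} = - \frac{1}{189944} \approx -5.2647 \cdot 10^{-6}$)
$\sqrt{r{\left(w{\left(20 \right)} \right)} + k} = \sqrt{4 \cdot 20^{2} - \frac{1}{189944}} = \sqrt{4 \cdot 400 - \frac{1}{189944}} = \sqrt{1600 - \frac{1}{189944}} = \sqrt{\frac{303910399}{189944}} = \frac{\sqrt{14431489206914}}{94972}$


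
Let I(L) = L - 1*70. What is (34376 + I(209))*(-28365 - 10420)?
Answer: -1338664275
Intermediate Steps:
I(L) = -70 + L (I(L) = L - 70 = -70 + L)
(34376 + I(209))*(-28365 - 10420) = (34376 + (-70 + 209))*(-28365 - 10420) = (34376 + 139)*(-38785) = 34515*(-38785) = -1338664275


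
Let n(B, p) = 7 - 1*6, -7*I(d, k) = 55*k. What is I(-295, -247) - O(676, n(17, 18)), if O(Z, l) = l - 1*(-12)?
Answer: 13494/7 ≈ 1927.7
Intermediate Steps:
I(d, k) = -55*k/7
n(B, p) = 1 (n(B, p) = 7 - 6 = 1)
O(Z, l) = 12 + l (O(Z, l) = l + 12 = 12 + l)
I(-295, -247) - O(676, n(17, 18)) = -55/7*(-247) - (12 + 1) = 13585/7 - 1*13 = 13585/7 - 13 = 13494/7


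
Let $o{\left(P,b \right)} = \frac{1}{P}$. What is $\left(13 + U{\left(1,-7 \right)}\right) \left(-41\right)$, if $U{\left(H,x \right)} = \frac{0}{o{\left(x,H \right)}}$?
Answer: $-533$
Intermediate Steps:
$U{\left(H,x \right)} = 0$ ($U{\left(H,x \right)} = \frac{0}{\frac{1}{x}} = 0 x = 0$)
$\left(13 + U{\left(1,-7 \right)}\right) \left(-41\right) = \left(13 + 0\right) \left(-41\right) = 13 \left(-41\right) = -533$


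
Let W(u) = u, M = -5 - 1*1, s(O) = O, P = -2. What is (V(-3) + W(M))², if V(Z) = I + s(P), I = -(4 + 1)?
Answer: 169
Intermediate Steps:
I = -5 (I = -1*5 = -5)
M = -6 (M = -5 - 1 = -6)
V(Z) = -7 (V(Z) = -5 - 2 = -7)
(V(-3) + W(M))² = (-7 - 6)² = (-13)² = 169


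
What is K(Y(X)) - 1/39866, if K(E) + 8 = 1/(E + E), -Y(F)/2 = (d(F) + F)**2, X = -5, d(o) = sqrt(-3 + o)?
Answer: (-12757160*sqrt(2) - 10863519*I)/(79732*(17*I + 20*sqrt(2))) ≈ -8.0039 - 0.0064932*I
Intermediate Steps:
Y(F) = -2*(F + sqrt(-3 + F))**2 (Y(F) = -2*(sqrt(-3 + F) + F)**2 = -2*(F + sqrt(-3 + F))**2)
K(E) = -8 + 1/(2*E) (K(E) = -8 + 1/(E + E) = -8 + 1/(2*E))
K(Y(X)) - 1/39866 = (-8 + 1/(2*((-2*(-5 + sqrt(-3 - 5))**2)))) - 1/39866 = (-8 + 1/(2*((-2*(-5 + sqrt(-8))**2)))) - 1*1/39866 = (-8 + 1/(2*((-2*(-5 + 2*I*sqrt(2))**2)))) - 1/39866 = (-8 + (-1/(2*(-5 + 2*I*sqrt(2))**2))/2) - 1/39866 = (-8 - 1/(4*(-5 + 2*I*sqrt(2))**2)) - 1/39866 = -318929/39866 - 1/(4*(-5 + 2*I*sqrt(2))**2)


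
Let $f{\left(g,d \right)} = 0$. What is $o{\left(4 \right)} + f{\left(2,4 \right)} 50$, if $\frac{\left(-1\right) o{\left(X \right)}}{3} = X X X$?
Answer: $-192$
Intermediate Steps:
$o{\left(X \right)} = - 3 X^{3}$ ($o{\left(X \right)} = - 3 X X X = - 3 X^{2} X = - 3 X^{3}$)
$o{\left(4 \right)} + f{\left(2,4 \right)} 50 = - 3 \cdot 4^{3} + 0 \cdot 50 = \left(-3\right) 64 + 0 = -192 + 0 = -192$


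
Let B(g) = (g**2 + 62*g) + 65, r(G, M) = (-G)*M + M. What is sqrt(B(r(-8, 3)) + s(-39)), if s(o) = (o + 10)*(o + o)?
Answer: sqrt(4730) ≈ 68.775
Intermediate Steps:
r(G, M) = M - G*M (r(G, M) = -G*M + M = M - G*M)
B(g) = 65 + g**2 + 62*g
s(o) = 2*o*(10 + o) (s(o) = (10 + o)*(2*o) = 2*o*(10 + o))
sqrt(B(r(-8, 3)) + s(-39)) = sqrt((65 + (3*(1 - 1*(-8)))**2 + 62*(3*(1 - 1*(-8)))) + 2*(-39)*(10 - 39)) = sqrt((65 + (3*(1 + 8))**2 + 62*(3*(1 + 8))) + 2*(-39)*(-29)) = sqrt((65 + (3*9)**2 + 62*(3*9)) + 2262) = sqrt((65 + 27**2 + 62*27) + 2262) = sqrt((65 + 729 + 1674) + 2262) = sqrt(2468 + 2262) = sqrt(4730)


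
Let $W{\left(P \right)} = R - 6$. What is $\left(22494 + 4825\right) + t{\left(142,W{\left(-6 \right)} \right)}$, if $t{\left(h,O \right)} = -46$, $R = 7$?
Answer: $27273$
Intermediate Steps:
$W{\left(P \right)} = 1$ ($W{\left(P \right)} = 7 - 6 = 1$)
$\left(22494 + 4825\right) + t{\left(142,W{\left(-6 \right)} \right)} = \left(22494 + 4825\right) - 46 = 27319 - 46 = 27273$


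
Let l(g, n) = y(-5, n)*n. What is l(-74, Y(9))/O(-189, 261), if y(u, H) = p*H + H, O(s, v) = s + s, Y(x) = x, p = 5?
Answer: -9/7 ≈ -1.2857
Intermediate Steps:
O(s, v) = 2*s
y(u, H) = 6*H (y(u, H) = 5*H + H = 6*H)
l(g, n) = 6*n² (l(g, n) = (6*n)*n = 6*n²)
l(-74, Y(9))/O(-189, 261) = (6*9²)/((2*(-189))) = (6*81)/(-378) = 486*(-1/378) = -9/7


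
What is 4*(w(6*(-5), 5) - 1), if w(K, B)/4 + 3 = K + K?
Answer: -1012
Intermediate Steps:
w(K, B) = -12 + 8*K (w(K, B) = -12 + 4*(K + K) = -12 + 4*(2*K) = -12 + 8*K)
4*(w(6*(-5), 5) - 1) = 4*((-12 + 8*(6*(-5))) - 1) = 4*((-12 + 8*(-30)) - 1) = 4*((-12 - 240) - 1) = 4*(-252 - 1) = 4*(-253) = -1012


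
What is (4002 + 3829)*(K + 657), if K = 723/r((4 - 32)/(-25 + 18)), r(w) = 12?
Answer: 22467139/4 ≈ 5.6168e+6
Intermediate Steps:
K = 241/4 (K = 723/12 = 723*(1/12) = 241/4 ≈ 60.250)
(4002 + 3829)*(K + 657) = (4002 + 3829)*(241/4 + 657) = 7831*(2869/4) = 22467139/4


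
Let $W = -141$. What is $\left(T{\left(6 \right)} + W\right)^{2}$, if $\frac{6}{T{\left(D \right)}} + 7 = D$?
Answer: $21609$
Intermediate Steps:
$T{\left(D \right)} = \frac{6}{-7 + D}$
$\left(T{\left(6 \right)} + W\right)^{2} = \left(\frac{6}{-7 + 6} - 141\right)^{2} = \left(\frac{6}{-1} - 141\right)^{2} = \left(6 \left(-1\right) - 141\right)^{2} = \left(-6 - 141\right)^{2} = \left(-147\right)^{2} = 21609$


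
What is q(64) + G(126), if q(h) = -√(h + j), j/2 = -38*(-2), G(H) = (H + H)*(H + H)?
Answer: 63504 - 6*√6 ≈ 63489.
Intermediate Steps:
G(H) = 4*H² (G(H) = (2*H)*(2*H) = 4*H²)
j = 152 (j = 2*(-38*(-2)) = 2*76 = 152)
q(h) = -√(152 + h) (q(h) = -√(h + 152) = -√(152 + h))
q(64) + G(126) = -√(152 + 64) + 4*126² = -√216 + 4*15876 = -6*√6 + 63504 = 63504 - 6*√6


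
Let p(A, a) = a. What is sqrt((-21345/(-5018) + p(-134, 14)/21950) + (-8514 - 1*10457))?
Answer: I*sqrt(2301034784545591198)/11014510 ≈ 137.72*I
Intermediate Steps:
sqrt((-21345/(-5018) + p(-134, 14)/21950) + (-8514 - 1*10457)) = sqrt((-21345/(-5018) + 14/21950) + (-8514 - 1*10457)) = sqrt((-21345*(-1/5018) + 14*(1/21950)) + (-8514 - 10457)) = sqrt((21345/5018 + 7/10975) - 18971) = sqrt(234296501/55072550 - 18971) = sqrt(-1044547049549/55072550) = I*sqrt(2301034784545591198)/11014510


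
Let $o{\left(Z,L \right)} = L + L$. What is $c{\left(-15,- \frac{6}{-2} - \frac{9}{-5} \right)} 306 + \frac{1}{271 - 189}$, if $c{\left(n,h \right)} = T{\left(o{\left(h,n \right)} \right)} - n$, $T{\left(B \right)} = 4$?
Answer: $\frac{476749}{82} \approx 5814.0$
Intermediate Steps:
$o{\left(Z,L \right)} = 2 L$
$c{\left(n,h \right)} = 4 - n$
$c{\left(-15,- \frac{6}{-2} - \frac{9}{-5} \right)} 306 + \frac{1}{271 - 189} = \left(4 - -15\right) 306 + \frac{1}{271 - 189} = \left(4 + 15\right) 306 + \frac{1}{82} = 19 \cdot 306 + \frac{1}{82} = 5814 + \frac{1}{82} = \frac{476749}{82}$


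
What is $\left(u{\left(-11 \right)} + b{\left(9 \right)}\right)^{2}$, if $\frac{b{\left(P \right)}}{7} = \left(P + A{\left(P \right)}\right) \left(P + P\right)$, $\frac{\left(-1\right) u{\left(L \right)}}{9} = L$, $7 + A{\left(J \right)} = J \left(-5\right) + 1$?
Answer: $26967249$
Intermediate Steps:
$A{\left(J \right)} = -6 - 5 J$ ($A{\left(J \right)} = -7 + \left(J \left(-5\right) + 1\right) = -7 - \left(-1 + 5 J\right) = -6 - 5 J$)
$u{\left(L \right)} = - 9 L$
$b{\left(P \right)} = 14 P \left(-6 - 4 P\right)$ ($b{\left(P \right)} = 7 \left(P - \left(6 + 5 P\right)\right) \left(P + P\right) = 7 \left(-6 - 4 P\right) 2 P = 7 \cdot 2 P \left(-6 - 4 P\right) = 14 P \left(-6 - 4 P\right)$)
$\left(u{\left(-11 \right)} + b{\left(9 \right)}\right)^{2} = \left(\left(-9\right) \left(-11\right) - 252 \left(3 + 2 \cdot 9\right)\right)^{2} = \left(99 - 252 \left(3 + 18\right)\right)^{2} = \left(99 - 252 \cdot 21\right)^{2} = \left(99 - 5292\right)^{2} = \left(-5193\right)^{2} = 26967249$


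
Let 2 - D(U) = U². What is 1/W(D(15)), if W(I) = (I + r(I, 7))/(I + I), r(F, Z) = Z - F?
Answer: -446/7 ≈ -63.714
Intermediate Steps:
D(U) = 2 - U²
W(I) = 7/(2*I) (W(I) = (I + (7 - I))/(I + I) = 7/((2*I)) = 7*(1/(2*I)) = 7/(2*I))
1/W(D(15)) = 1/(7/(2*(2 - 1*15²))) = 1/(7/(2*(2 - 1*225))) = 1/(7/(2*(2 - 225))) = 1/((7/2)/(-223)) = 1/((7/2)*(-1/223)) = 1/(-7/446) = -446/7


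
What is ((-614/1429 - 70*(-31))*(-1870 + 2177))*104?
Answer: 98986889248/1429 ≈ 6.9270e+7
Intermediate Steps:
((-614/1429 - 70*(-31))*(-1870 + 2177))*104 = ((-614*1/1429 + 2170)*307)*104 = ((-614/1429 + 2170)*307)*104 = ((3100316/1429)*307)*104 = (951797012/1429)*104 = 98986889248/1429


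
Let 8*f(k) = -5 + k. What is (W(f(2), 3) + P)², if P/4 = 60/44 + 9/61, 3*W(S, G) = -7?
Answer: 55815841/4052169 ≈ 13.774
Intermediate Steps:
f(k) = -5/8 + k/8 (f(k) = (-5 + k)/8 = -5/8 + k/8)
W(S, G) = -7/3 (W(S, G) = (⅓)*(-7) = -7/3)
P = 4056/671 (P = 4*(60/44 + 9/61) = 4*(60*(1/44) + 9*(1/61)) = 4*(15/11 + 9/61) = 4*(1014/671) = 4056/671 ≈ 6.0447)
(W(f(2), 3) + P)² = (-7/3 + 4056/671)² = (7471/2013)² = 55815841/4052169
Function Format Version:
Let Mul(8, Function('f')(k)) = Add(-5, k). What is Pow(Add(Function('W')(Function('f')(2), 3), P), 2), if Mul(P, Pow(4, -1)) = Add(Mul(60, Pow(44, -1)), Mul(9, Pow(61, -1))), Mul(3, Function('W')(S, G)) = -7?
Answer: Rational(55815841, 4052169) ≈ 13.774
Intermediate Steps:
Function('f')(k) = Add(Rational(-5, 8), Mul(Rational(1, 8), k)) (Function('f')(k) = Mul(Rational(1, 8), Add(-5, k)) = Add(Rational(-5, 8), Mul(Rational(1, 8), k)))
Function('W')(S, G) = Rational(-7, 3) (Function('W')(S, G) = Mul(Rational(1, 3), -7) = Rational(-7, 3))
P = Rational(4056, 671) (P = Mul(4, Add(Mul(60, Pow(44, -1)), Mul(9, Pow(61, -1)))) = Mul(4, Add(Mul(60, Rational(1, 44)), Mul(9, Rational(1, 61)))) = Mul(4, Add(Rational(15, 11), Rational(9, 61))) = Mul(4, Rational(1014, 671)) = Rational(4056, 671) ≈ 6.0447)
Pow(Add(Function('W')(Function('f')(2), 3), P), 2) = Pow(Add(Rational(-7, 3), Rational(4056, 671)), 2) = Pow(Rational(7471, 2013), 2) = Rational(55815841, 4052169)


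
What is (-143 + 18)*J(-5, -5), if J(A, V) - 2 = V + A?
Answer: 1000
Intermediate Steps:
J(A, V) = 2 + A + V (J(A, V) = 2 + (V + A) = 2 + (A + V) = 2 + A + V)
(-143 + 18)*J(-5, -5) = (-143 + 18)*(2 - 5 - 5) = -125*(-8) = 1000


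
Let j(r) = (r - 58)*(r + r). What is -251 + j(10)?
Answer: -1211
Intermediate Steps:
j(r) = 2*r*(-58 + r) (j(r) = (-58 + r)*(2*r) = 2*r*(-58 + r))
-251 + j(10) = -251 + 2*10*(-58 + 10) = -251 + 2*10*(-48) = -251 - 960 = -1211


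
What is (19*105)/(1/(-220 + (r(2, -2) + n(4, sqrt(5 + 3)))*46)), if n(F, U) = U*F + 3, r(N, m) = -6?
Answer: -714210 + 734160*sqrt(2) ≈ 3.2405e+5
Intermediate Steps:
n(F, U) = 3 + F*U (n(F, U) = F*U + 3 = 3 + F*U)
(19*105)/(1/(-220 + (r(2, -2) + n(4, sqrt(5 + 3)))*46)) = (19*105)/(1/(-220 + (-6 + (3 + 4*sqrt(5 + 3)))*46)) = 1995/(1/(-220 + (-6 + (3 + 4*sqrt(8)))*46)) = 1995/(1/(-220 + (-6 + (3 + 4*(2*sqrt(2))))*46)) = 1995/(1/(-220 + (-6 + (3 + 8*sqrt(2)))*46)) = 1995/(1/(-220 + (-3 + 8*sqrt(2))*46)) = 1995/(1/(-220 + (-138 + 368*sqrt(2)))) = 1995/(1/(-358 + 368*sqrt(2))) = 1995*(-358 + 368*sqrt(2)) = -714210 + 734160*sqrt(2)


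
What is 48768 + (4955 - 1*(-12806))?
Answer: 66529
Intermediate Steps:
48768 + (4955 - 1*(-12806)) = 48768 + (4955 + 12806) = 48768 + 17761 = 66529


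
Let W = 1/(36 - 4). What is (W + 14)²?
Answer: 201601/1024 ≈ 196.88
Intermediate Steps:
W = 1/32 ≈ 0.031250
(W + 14)² = (1/32 + 14)² = (449/32)² = 201601/1024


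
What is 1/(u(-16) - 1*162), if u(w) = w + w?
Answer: -1/194 ≈ -0.0051546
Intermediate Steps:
u(w) = 2*w
1/(u(-16) - 1*162) = 1/(2*(-16) - 1*162) = 1/(-32 - 162) = 1/(-194) = -1/194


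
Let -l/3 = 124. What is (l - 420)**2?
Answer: 627264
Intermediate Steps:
l = -372 (l = -3*124 = -372)
(l - 420)**2 = (-372 - 420)**2 = (-792)**2 = 627264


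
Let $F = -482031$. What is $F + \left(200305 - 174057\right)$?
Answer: $-455783$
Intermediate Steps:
$F + \left(200305 - 174057\right) = -482031 + \left(200305 - 174057\right) = -482031 + 26248 = -455783$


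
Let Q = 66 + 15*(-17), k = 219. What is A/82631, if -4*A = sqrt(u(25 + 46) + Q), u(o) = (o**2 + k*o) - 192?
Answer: -sqrt(20209)/330524 ≈ -0.00043010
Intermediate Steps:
u(o) = -192 + o**2 + 219*o (u(o) = (o**2 + 219*o) - 192 = -192 + o**2 + 219*o)
Q = -189 (Q = 66 - 255 = -189)
A = -sqrt(20209)/4 (A = -sqrt((-192 + (25 + 46)**2 + 219*(25 + 46)) - 189)/4 = -sqrt((-192 + 71**2 + 219*71) - 189)/4 = -sqrt((-192 + 5041 + 15549) - 189)/4 = -sqrt(20398 - 189)/4 = -sqrt(20209)/4 ≈ -35.540)
A/82631 = -sqrt(20209)/4/82631 = -sqrt(20209)/4*(1/82631) = -sqrt(20209)/330524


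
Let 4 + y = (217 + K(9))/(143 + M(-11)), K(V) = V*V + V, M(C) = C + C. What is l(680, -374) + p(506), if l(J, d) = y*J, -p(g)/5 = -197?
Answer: -1175/121 ≈ -9.7107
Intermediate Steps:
M(C) = 2*C
p(g) = 985 (p(g) = -5*(-197) = 985)
K(V) = V + V**2 (K(V) = V**2 + V = V + V**2)
y = -177/121 (y = -4 + (217 + 9*(1 + 9))/(143 + 2*(-11)) = -4 + (217 + 9*10)/(143 - 22) = -4 + (217 + 90)/121 = -4 + 307*(1/121) = -4 + 307/121 = -177/121 ≈ -1.4628)
l(J, d) = -177*J/121
l(680, -374) + p(506) = -177/121*680 + 985 = -120360/121 + 985 = -1175/121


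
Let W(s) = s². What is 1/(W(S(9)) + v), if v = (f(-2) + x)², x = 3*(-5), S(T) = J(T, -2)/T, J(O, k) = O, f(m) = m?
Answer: 1/290 ≈ 0.0034483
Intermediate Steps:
S(T) = 1 (S(T) = T/T = 1)
x = -15
v = 289 (v = (-2 - 15)² = (-17)² = 289)
1/(W(S(9)) + v) = 1/(1² + 289) = 1/(1 + 289) = 1/290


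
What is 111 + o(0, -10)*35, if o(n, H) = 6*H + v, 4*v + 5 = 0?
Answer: -8131/4 ≈ -2032.8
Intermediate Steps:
v = -5/4 (v = -5/4 + (1/4)*0 = -5/4 + 0 = -5/4 ≈ -1.2500)
o(n, H) = -5/4 + 6*H (o(n, H) = 6*H - 5/4 = -5/4 + 6*H)
111 + o(0, -10)*35 = 111 + (-5/4 + 6*(-10))*35 = 111 + (-5/4 - 60)*35 = 111 - 245/4*35 = 111 - 8575/4 = -8131/4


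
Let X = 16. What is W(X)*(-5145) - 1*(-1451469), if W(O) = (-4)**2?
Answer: 1369149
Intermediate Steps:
W(O) = 16
W(X)*(-5145) - 1*(-1451469) = 16*(-5145) - 1*(-1451469) = -82320 + 1451469 = 1369149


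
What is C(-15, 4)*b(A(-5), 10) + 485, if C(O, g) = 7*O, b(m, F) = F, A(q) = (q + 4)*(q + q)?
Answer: -565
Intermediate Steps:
A(q) = 2*q*(4 + q) (A(q) = (4 + q)*(2*q) = 2*q*(4 + q))
C(-15, 4)*b(A(-5), 10) + 485 = (7*(-15))*10 + 485 = -105*10 + 485 = -1050 + 485 = -565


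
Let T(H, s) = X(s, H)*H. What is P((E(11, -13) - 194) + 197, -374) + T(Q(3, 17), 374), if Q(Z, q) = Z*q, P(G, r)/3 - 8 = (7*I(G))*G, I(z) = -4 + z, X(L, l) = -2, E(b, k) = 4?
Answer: 363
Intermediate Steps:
P(G, r) = 24 + 3*G*(-28 + 7*G) (P(G, r) = 24 + 3*((7*(-4 + G))*G) = 24 + 3*((-28 + 7*G)*G) = 24 + 3*(G*(-28 + 7*G)) = 24 + 3*G*(-28 + 7*G))
T(H, s) = -2*H
P((E(11, -13) - 194) + 197, -374) + T(Q(3, 17), 374) = (24 + 21*((4 - 194) + 197)*(-4 + ((4 - 194) + 197))) - 6*17 = (24 + 21*(-190 + 197)*(-4 + (-190 + 197))) - 2*51 = (24 + 21*7*(-4 + 7)) - 102 = (24 + 21*7*3) - 102 = (24 + 441) - 102 = 465 - 102 = 363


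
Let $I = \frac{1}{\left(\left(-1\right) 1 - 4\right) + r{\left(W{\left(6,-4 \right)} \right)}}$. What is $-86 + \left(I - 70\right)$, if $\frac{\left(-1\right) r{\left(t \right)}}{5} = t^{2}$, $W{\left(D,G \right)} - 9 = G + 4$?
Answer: $- \frac{63961}{410} \approx -156.0$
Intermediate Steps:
$W{\left(D,G \right)} = 13 + G$ ($W{\left(D,G \right)} = 9 + \left(G + 4\right) = 9 + \left(4 + G\right) = 13 + G$)
$r{\left(t \right)} = - 5 t^{2}$
$I = - \frac{1}{410}$ ($I = \frac{1}{\left(\left(-1\right) 1 - 4\right) - 5 \left(13 - 4\right)^{2}} = \frac{1}{\left(-1 - 4\right) - 5 \cdot 9^{2}} = \frac{1}{-5 - 405} = \frac{1}{-410} = - \frac{1}{410} \approx -0.002439$)
$-86 + \left(I - 70\right) = -86 - \frac{28701}{410} = - \frac{63961}{410}$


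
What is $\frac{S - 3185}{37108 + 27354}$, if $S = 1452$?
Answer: $- \frac{1733}{64462} \approx -0.026884$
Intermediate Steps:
$\frac{S - 3185}{37108 + 27354} = \frac{1452 - 3185}{37108 + 27354} = - \frac{1733}{64462}$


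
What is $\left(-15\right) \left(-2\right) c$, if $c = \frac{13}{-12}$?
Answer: $- \frac{65}{2} \approx -32.5$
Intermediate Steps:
$c = - \frac{13}{12}$ ($c = 13 \left(- \frac{1}{12}\right) = - \frac{13}{12} \approx -1.0833$)
$\left(-15\right) \left(-2\right) c = \left(-15\right) \left(-2\right) \left(- \frac{13}{12}\right) = 30 \left(- \frac{13}{12}\right) = - \frac{65}{2}$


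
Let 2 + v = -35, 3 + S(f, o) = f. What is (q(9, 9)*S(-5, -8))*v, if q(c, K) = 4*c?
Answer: 10656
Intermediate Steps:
S(f, o) = -3 + f
v = -37 (v = -2 - 35 = -37)
(q(9, 9)*S(-5, -8))*v = ((4*9)*(-3 - 5))*(-37) = (36*(-8))*(-37) = -288*(-37) = 10656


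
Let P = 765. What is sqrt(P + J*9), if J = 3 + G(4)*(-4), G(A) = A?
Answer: 18*sqrt(2) ≈ 25.456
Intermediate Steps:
J = -13 (J = 3 + 4*(-4) = 3 - 16 = -13)
sqrt(P + J*9) = sqrt(765 - 13*9) = sqrt(765 - 117) = sqrt(648) = 18*sqrt(2)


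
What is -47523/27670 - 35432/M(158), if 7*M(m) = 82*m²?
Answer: -13018085773/7080227270 ≈ -1.8387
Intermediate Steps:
M(m) = 82*m²/7 (M(m) = (82*m²)/7 = 82*m²/7)
-47523/27670 - 35432/M(158) = -47523/27670 - 35432/((82/7)*158²) = -47523*1/27670 - 35432/((82/7)*24964) = -47523/27670 - 35432/2047048/7 = -47523/27670 - 35432*7/2047048 = -47523/27670 - 31003/255881 = -13018085773/7080227270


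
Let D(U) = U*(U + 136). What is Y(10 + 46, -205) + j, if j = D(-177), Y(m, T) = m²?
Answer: 10393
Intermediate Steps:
D(U) = U*(136 + U)
j = 7257 (j = -177*(136 - 177) = -177*(-41) = 7257)
Y(10 + 46, -205) + j = (10 + 46)² + 7257 = 56² + 7257 = 3136 + 7257 = 10393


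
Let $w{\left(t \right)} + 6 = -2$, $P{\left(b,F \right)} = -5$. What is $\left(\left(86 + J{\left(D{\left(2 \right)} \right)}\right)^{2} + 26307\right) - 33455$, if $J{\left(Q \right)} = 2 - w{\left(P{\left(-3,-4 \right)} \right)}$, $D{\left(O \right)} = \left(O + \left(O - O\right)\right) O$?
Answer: $2068$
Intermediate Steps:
$w{\left(t \right)} = -8$ ($w{\left(t \right)} = -6 - 2 = -8$)
$D{\left(O \right)} = O^{2}$ ($D{\left(O \right)} = \left(O + 0\right) O = O O = O^{2}$)
$J{\left(Q \right)} = 10$ ($J{\left(Q \right)} = 2 - -8 = 2 + 8 = 10$)
$\left(\left(86 + J{\left(D{\left(2 \right)} \right)}\right)^{2} + 26307\right) - 33455 = \left(\left(86 + 10\right)^{2} + 26307\right) - 33455 = \left(96^{2} + 26307\right) - 33455 = \left(9216 + 26307\right) - 33455 = 35523 - 33455 = 2068$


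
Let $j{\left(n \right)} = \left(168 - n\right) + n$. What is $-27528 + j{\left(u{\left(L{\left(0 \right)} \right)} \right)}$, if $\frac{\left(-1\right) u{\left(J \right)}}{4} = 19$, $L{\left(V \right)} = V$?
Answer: $-27360$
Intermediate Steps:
$u{\left(J \right)} = -76$ ($u{\left(J \right)} = \left(-4\right) 19 = -76$)
$j{\left(n \right)} = 168$
$-27528 + j{\left(u{\left(L{\left(0 \right)} \right)} \right)} = -27528 + 168 = -27360$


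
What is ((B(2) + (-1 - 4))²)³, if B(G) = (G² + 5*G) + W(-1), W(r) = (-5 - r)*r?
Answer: 4826809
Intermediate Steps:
W(r) = r*(-5 - r)
B(G) = 4 + G² + 5*G (B(G) = (G² + 5*G) - 1*(-1)*(5 - 1) = (G² + 5*G) - 1*(-1)*4 = (G² + 5*G) + 4 = 4 + G² + 5*G)
((B(2) + (-1 - 4))²)³ = (((4 + 2² + 5*2) + (-1 - 4))²)³ = (((4 + 4 + 10) - 5)²)³ = ((18 - 5)²)³ = (13²)³ = 169³ = 4826809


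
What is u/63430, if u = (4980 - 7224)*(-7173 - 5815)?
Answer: 14572536/31715 ≈ 459.48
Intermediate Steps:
u = 29145072 (u = -2244*(-12988) = 29145072)
u/63430 = 29145072/63430 = 29145072*(1/63430) = 14572536/31715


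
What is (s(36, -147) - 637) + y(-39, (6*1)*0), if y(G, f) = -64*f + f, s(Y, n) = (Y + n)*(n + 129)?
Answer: 1361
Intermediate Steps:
s(Y, n) = (129 + n)*(Y + n) (s(Y, n) = (Y + n)*(129 + n) = (129 + n)*(Y + n))
y(G, f) = -63*f
(s(36, -147) - 637) + y(-39, (6*1)*0) = (((-147)² + 129*36 + 129*(-147) + 36*(-147)) - 637) - 63*6*1*0 = ((21609 + 4644 - 18963 - 5292) - 637) - 378*0 = (1998 - 637) - 63*0 = 1361 + 0 = 1361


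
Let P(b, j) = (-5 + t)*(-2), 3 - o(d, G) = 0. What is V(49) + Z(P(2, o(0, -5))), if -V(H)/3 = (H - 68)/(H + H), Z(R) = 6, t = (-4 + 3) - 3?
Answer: 645/98 ≈ 6.5816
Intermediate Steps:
t = -4 (t = -1 - 3 = -4)
o(d, G) = 3 (o(d, G) = 3 - 1*0 = 3 + 0 = 3)
P(b, j) = 18 (P(b, j) = (-5 - 4)*(-2) = -9*(-2) = 18)
V(H) = -3*(-68 + H)/(2*H) (V(H) = -3*(H - 68)/(H + H) = -3*(-68 + H)/(2*H))
V(49) + Z(P(2, o(0, -5))) = (-3/2 + 102/49) + 6 = 57/98 + 6 = 645/98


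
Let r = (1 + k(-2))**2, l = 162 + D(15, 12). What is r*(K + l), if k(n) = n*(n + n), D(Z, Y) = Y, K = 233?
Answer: 32967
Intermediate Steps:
k(n) = 2*n**2 (k(n) = n*(2*n) = 2*n**2)
l = 174 (l = 162 + 12 = 174)
r = 81 (r = (1 + 2*(-2)**2)**2 = (1 + 2*4)**2 = (1 + 8)**2 = 9**2 = 81)
r*(K + l) = 81*(233 + 174) = 81*407 = 32967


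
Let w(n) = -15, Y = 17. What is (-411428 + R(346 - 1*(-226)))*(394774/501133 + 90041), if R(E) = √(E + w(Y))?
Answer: -18564829120302156/501133 + 45122911227*√557/501133 ≈ -3.7044e+10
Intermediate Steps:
R(E) = √(-15 + E) (R(E) = √(E - 15) = √(-15 + E))
(-411428 + R(346 - 1*(-226)))*(394774/501133 + 90041) = (-411428 + √(-15 + (346 - 1*(-226))))*(394774/501133 + 90041) = (-411428 + √(-15 + (346 + 226)))*(394774*(1/501133) + 90041) = (-411428 + √(-15 + 572))*(394774/501133 + 90041) = (-411428 + √557)*(45122911227/501133) = -18564829120302156/501133 + 45122911227*√557/501133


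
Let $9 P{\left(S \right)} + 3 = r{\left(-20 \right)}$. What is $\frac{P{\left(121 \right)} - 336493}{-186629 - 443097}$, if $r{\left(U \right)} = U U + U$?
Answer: $\frac{1514030}{2833767} \approx 0.53428$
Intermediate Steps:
$r{\left(U \right)} = U + U^{2}$ ($r{\left(U \right)} = U^{2} + U = U + U^{2}$)
$P{\left(S \right)} = \frac{377}{9}$ ($P{\left(S \right)} = - \frac{1}{3} + \frac{\left(-20\right) \left(1 - 20\right)}{9} = - \frac{1}{3} + \frac{\left(-20\right) \left(-19\right)}{9} = - \frac{1}{3} + \frac{1}{9} \cdot 380 = - \frac{1}{3} + \frac{380}{9} = \frac{377}{9}$)
$\frac{P{\left(121 \right)} - 336493}{-186629 - 443097} = \frac{\frac{377}{9} - 336493}{-186629 - 443097} = - \frac{3028060}{9 \left(-629726\right)} = \left(- \frac{3028060}{9}\right) \left(- \frac{1}{629726}\right) = \frac{1514030}{2833767}$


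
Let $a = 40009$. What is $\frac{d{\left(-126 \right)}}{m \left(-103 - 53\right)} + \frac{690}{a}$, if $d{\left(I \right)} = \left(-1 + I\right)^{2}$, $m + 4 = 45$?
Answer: $- \frac{640891921}{255897564} \approx -2.5045$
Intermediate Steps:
$m = 41$ ($m = -4 + 45 = 41$)
$\frac{d{\left(-126 \right)}}{m \left(-103 - 53\right)} + \frac{690}{a} = \frac{\left(-1 - 126\right)^{2}}{41 \left(-103 - 53\right)} + \frac{690}{40009} = \frac{\left(-127\right)^{2}}{41 \left(-156\right)} + 690 \cdot \frac{1}{40009} = \frac{16129}{-6396} + \frac{690}{40009} = 16129 \left(- \frac{1}{6396}\right) + \frac{690}{40009} = - \frac{16129}{6396} + \frac{690}{40009} = - \frac{640891921}{255897564}$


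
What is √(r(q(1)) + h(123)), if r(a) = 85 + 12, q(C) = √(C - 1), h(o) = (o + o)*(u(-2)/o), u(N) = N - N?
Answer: √97 ≈ 9.8489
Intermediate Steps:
u(N) = 0
h(o) = 0 (h(o) = (o + o)*(0/o) = (2*o)*0 = 0)
q(C) = √(-1 + C)
r(a) = 97
√(r(q(1)) + h(123)) = √(97 + 0) = √97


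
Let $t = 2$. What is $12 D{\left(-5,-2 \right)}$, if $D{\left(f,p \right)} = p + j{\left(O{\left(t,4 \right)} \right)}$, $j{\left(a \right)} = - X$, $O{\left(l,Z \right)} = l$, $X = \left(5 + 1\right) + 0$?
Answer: $-96$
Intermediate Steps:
$X = 6$ ($X = 6 + 0 = 6$)
$j{\left(a \right)} = -6$ ($j{\left(a \right)} = \left(-1\right) 6 = -6$)
$D{\left(f,p \right)} = -6 + p$ ($D{\left(f,p \right)} = p - 6 = -6 + p$)
$12 D{\left(-5,-2 \right)} = 12 \left(-6 - 2\right) = 12 \left(-8\right) = -96$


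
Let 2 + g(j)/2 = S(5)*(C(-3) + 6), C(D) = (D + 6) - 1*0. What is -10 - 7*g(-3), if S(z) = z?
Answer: -612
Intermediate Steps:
C(D) = 6 + D (C(D) = (6 + D) + 0 = 6 + D)
g(j) = 86 (g(j) = -4 + 2*(5*((6 - 3) + 6)) = -4 + 2*(5*(3 + 6)) = -4 + 2*(5*9) = -4 + 2*45 = -4 + 90 = 86)
-10 - 7*g(-3) = -10 - 7*86 = -10 - 602 = -612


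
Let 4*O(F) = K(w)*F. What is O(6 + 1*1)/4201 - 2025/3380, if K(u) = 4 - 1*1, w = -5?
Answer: -424464/709969 ≈ -0.59786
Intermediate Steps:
K(u) = 3 (K(u) = 4 - 1 = 3)
O(F) = 3*F/4 (O(F) = (3*F)/4 = 3*F/4)
O(6 + 1*1)/4201 - 2025/3380 = (3*(6 + 1*1)/4)/4201 - 2025/3380 = (3*(6 + 1)/4)*(1/4201) - 2025*1/3380 = ((¾)*7)*(1/4201) - 405/676 = (21/4)*(1/4201) - 405/676 = 21/16804 - 405/676 = -424464/709969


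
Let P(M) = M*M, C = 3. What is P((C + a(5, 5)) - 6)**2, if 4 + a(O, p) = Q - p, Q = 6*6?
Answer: 331776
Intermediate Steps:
Q = 36
a(O, p) = 32 - p (a(O, p) = -4 + (36 - p) = 32 - p)
P(M) = M**2
P((C + a(5, 5)) - 6)**2 = (((3 + (32 - 1*5)) - 6)**2)**2 = (((3 + (32 - 5)) - 6)**2)**2 = (((3 + 27) - 6)**2)**2 = ((30 - 6)**2)**2 = (24**2)**2 = 576**2 = 331776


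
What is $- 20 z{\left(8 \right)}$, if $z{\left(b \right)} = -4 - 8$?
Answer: $240$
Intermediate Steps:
$z{\left(b \right)} = -12$
$- 20 z{\left(8 \right)} = \left(-20\right) \left(-12\right) = 240$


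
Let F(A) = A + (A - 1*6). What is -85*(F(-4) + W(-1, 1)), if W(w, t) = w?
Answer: 1275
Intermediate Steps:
F(A) = -6 + 2*A (F(A) = A + (A - 6) = A + (-6 + A) = -6 + 2*A)
-85*(F(-4) + W(-1, 1)) = -85*((-6 + 2*(-4)) - 1) = -85*((-6 - 8) - 1) = -85*(-14 - 1) = -85*(-15) = 1275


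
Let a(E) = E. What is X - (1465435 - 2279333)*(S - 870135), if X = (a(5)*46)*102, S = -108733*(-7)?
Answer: -88718114132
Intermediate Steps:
S = 761131
X = 23460 (X = (5*46)*102 = 230*102 = 23460)
X - (1465435 - 2279333)*(S - 870135) = 23460 - (1465435 - 2279333)*(761131 - 870135) = 23460 - (-813898)*(-109004) = 23460 - 1*88718137592 = 23460 - 88718137592 = -88718114132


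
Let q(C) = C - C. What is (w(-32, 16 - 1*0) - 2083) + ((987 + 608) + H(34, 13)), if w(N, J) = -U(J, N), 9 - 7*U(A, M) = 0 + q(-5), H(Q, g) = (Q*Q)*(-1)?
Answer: -11517/7 ≈ -1645.3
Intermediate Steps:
q(C) = 0
H(Q, g) = -Q**2 (H(Q, g) = Q**2*(-1) = -Q**2)
U(A, M) = 9/7 (U(A, M) = 9/7 - (0 + 0)/7 = 9/7 - 1/7*0 = 9/7 + 0 = 9/7)
w(N, J) = -9/7 (w(N, J) = -1*9/7 = -9/7)
(w(-32, 16 - 1*0) - 2083) + ((987 + 608) + H(34, 13)) = (-9/7 - 2083) + ((987 + 608) - 1*34**2) = -14590/7 + (1595 - 1*1156) = -14590/7 + (1595 - 1156) = -14590/7 + 439 = -11517/7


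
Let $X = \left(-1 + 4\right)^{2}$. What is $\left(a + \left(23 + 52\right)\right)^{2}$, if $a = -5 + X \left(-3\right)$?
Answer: $1849$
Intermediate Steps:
$X = 9$ ($X = 3^{2} = 9$)
$a = -32$ ($a = -5 + 9 \left(-3\right) = -5 - 27 = -32$)
$\left(a + \left(23 + 52\right)\right)^{2} = \left(-32 + \left(23 + 52\right)\right)^{2} = \left(-32 + 75\right)^{2} = 43^{2} = 1849$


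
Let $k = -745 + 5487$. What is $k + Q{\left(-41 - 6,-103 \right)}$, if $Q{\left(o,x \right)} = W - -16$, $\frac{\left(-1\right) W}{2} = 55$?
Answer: $4648$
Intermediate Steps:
$W = -110$ ($W = \left(-2\right) 55 = -110$)
$Q{\left(o,x \right)} = -94$ ($Q{\left(o,x \right)} = -110 - -16 = -110 + 16 = -94$)
$k = 4742$
$k + Q{\left(-41 - 6,-103 \right)} = 4742 - 94 = 4648$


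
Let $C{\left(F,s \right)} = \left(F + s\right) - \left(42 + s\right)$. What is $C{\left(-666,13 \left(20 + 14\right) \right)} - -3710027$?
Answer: $3709319$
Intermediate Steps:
$C{\left(F,s \right)} = -42 + F$
$C{\left(-666,13 \left(20 + 14\right) \right)} - -3710027 = \left(-42 - 666\right) - -3710027 = -708 + 3710027 = 3709319$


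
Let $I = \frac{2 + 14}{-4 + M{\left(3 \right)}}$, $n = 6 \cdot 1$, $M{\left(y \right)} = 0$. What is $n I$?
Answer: $-24$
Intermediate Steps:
$n = 6$
$I = -4$ ($I = \frac{2 + 14}{-4 + 0} = \frac{16}{-4} = 16 \left(- \frac{1}{4}\right) = -4$)
$n I = 6 \left(-4\right) = -24$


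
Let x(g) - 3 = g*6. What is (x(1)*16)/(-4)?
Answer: -36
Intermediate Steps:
x(g) = 3 + 6*g (x(g) = 3 + g*6 = 3 + 6*g)
(x(1)*16)/(-4) = ((3 + 6*1)*16)/(-4) = ((3 + 6)*16)*(-¼) = (9*16)*(-¼) = 144*(-¼) = -36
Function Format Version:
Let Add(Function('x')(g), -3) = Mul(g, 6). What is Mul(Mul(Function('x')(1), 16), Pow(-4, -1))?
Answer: -36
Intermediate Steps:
Function('x')(g) = Add(3, Mul(6, g)) (Function('x')(g) = Add(3, Mul(g, 6)) = Add(3, Mul(6, g)))
Mul(Mul(Function('x')(1), 16), Pow(-4, -1)) = Mul(Mul(Add(3, Mul(6, 1)), 16), Pow(-4, -1)) = Mul(Mul(Add(3, 6), 16), Rational(-1, 4)) = Mul(Mul(9, 16), Rational(-1, 4)) = Mul(144, Rational(-1, 4)) = -36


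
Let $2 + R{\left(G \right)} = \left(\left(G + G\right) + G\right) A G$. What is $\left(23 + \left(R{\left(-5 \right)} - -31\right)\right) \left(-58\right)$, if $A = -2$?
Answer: $5684$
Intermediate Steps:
$R{\left(G \right)} = -2 - 6 G^{2}$ ($R{\left(G \right)} = -2 + \left(\left(G + G\right) + G\right) \left(-2\right) G = -2 + \left(2 G + G\right) \left(-2\right) G = -2 + 3 G \left(-2\right) G = -2 + - 6 G G = -2 - 6 G^{2}$)
$\left(23 + \left(R{\left(-5 \right)} - -31\right)\right) \left(-58\right) = \left(23 - \left(-29 + 150\right)\right) \left(-58\right) = \left(23 + \left(\left(-2 - 150\right) + 31\right)\right) \left(-58\right) = \left(23 + \left(-152 + 31\right)\right) \left(-58\right) = \left(23 - 121\right) \left(-58\right) = \left(-98\right) \left(-58\right) = 5684$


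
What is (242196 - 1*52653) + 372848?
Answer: 562391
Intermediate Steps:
(242196 - 1*52653) + 372848 = (242196 - 52653) + 372848 = 189543 + 372848 = 562391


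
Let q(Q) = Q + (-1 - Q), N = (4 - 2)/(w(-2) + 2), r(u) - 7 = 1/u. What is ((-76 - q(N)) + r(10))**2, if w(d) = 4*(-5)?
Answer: 461041/100 ≈ 4610.4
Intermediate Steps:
r(u) = 7 + 1/u
w(d) = -20
N = -1/9 (N = (4 - 2)/(-20 + 2) = 2/(-18) = 2*(-1/18) = -1/9 ≈ -0.11111)
q(Q) = -1
((-76 - q(N)) + r(10))**2 = ((-76 - 1*(-1)) + (7 + 1/10))**2 = ((-76 + 1) + (7 + 1/10))**2 = (-75 + 71/10)**2 = (-679/10)**2 = 461041/100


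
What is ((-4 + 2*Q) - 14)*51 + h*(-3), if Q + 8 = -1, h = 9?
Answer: -1863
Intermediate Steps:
Q = -9 (Q = -8 - 1 = -9)
((-4 + 2*Q) - 14)*51 + h*(-3) = ((-4 + 2*(-9)) - 14)*51 + 9*(-3) = ((-4 - 18) - 14)*51 - 27 = (-22 - 14)*51 - 27 = -36*51 - 27 = -1836 - 27 = -1863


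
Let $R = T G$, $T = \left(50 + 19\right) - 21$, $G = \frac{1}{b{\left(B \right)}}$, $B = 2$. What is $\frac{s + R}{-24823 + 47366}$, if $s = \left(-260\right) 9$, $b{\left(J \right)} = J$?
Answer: $- \frac{2316}{22543} \approx -0.10274$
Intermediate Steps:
$G = \frac{1}{2} \approx 0.5$
$T = 48$ ($T = 69 - 21 = 48$)
$s = -2340$
$R = 24$ ($R = 48 \cdot \frac{1}{2} = 24$)
$\frac{s + R}{-24823 + 47366} = \frac{-2340 + 24}{-24823 + 47366} = - \frac{2316}{22543}$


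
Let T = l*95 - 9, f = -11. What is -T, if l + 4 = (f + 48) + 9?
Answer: -3981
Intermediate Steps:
l = 42 (l = -4 + ((-11 + 48) + 9) = -4 + (37 + 9) = -4 + 46 = 42)
T = 3981 (T = 42*95 - 9 = 3990 - 9 = 3981)
-T = -1*3981 = -3981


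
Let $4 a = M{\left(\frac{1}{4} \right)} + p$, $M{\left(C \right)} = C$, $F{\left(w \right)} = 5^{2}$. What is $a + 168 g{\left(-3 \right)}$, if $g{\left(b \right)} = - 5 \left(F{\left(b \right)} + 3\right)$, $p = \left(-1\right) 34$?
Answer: $- \frac{376455}{16} \approx -23528.0$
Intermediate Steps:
$F{\left(w \right)} = 25$
$p = -34$
$a = - \frac{135}{16}$ ($a = \frac{\frac{1}{4} - 34}{4} = \frac{1}{4} \left(- \frac{135}{4}\right) = - \frac{135}{16} \approx -8.4375$)
$g{\left(b \right)} = -140$ ($g{\left(b \right)} = - 5 \left(25 + 3\right) = \left(-5\right) 28 = -140$)
$a + 168 g{\left(-3 \right)} = - \frac{135}{16} + 168 \left(-140\right) = - \frac{135}{16} - 23520 = - \frac{376455}{16}$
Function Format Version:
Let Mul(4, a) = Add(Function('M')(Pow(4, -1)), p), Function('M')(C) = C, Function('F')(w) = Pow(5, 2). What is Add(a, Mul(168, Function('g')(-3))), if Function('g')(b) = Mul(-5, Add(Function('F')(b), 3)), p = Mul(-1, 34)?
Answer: Rational(-376455, 16) ≈ -23528.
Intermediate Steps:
Function('F')(w) = 25
p = -34
a = Rational(-135, 16) (a = Mul(Rational(1, 4), Add(Pow(4, -1), -34)) = Mul(Rational(1, 4), Add(Rational(1, 4), -34)) = Mul(Rational(1, 4), Rational(-135, 4)) = Rational(-135, 16) ≈ -8.4375)
Function('g')(b) = -140 (Function('g')(b) = Mul(-5, Add(25, 3)) = Mul(-5, 28) = -140)
Add(a, Mul(168, Function('g')(-3))) = Add(Rational(-135, 16), Mul(168, -140)) = Add(Rational(-135, 16), -23520) = Rational(-376455, 16)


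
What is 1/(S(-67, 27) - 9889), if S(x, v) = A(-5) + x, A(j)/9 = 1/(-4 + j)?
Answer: -1/9957 ≈ -0.00010043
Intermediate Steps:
A(j) = 9/(-4 + j)
S(x, v) = -1 + x (S(x, v) = 9/(-4 - 5) + x = 9/(-9) + x = 9*(-1/9) + x = -1 + x)
1/(S(-67, 27) - 9889) = 1/((-1 - 67) - 9889) = 1/(-68 - 9889) = 1/(-9957) = -1/9957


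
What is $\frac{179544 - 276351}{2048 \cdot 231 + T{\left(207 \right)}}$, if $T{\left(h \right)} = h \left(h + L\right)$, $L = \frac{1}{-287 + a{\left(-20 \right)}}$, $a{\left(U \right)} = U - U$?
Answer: $- \frac{9261203}{49357904} \approx -0.18763$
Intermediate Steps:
$a{\left(U \right)} = 0$
$L = - \frac{1}{287}$ ($L = \frac{1}{-287 + 0} = \frac{1}{-287} = - \frac{1}{287} \approx -0.0034843$)
$T{\left(h \right)} = h \left(- \frac{1}{287} + h\right)$ ($T{\left(h \right)} = h \left(h - \frac{1}{287}\right) = h \left(- \frac{1}{287} + h\right)$)
$\frac{179544 - 276351}{2048 \cdot 231 + T{\left(207 \right)}} = \frac{179544 - 276351}{2048 \cdot 231 + 207 \left(- \frac{1}{287} + 207\right)} = - \frac{96807}{473088 + 207 \cdot \frac{59408}{287}} = - \frac{96807}{473088 + \frac{12297456}{287}} = - \frac{96807}{\frac{148073712}{287}} = \left(-96807\right) \frac{287}{148073712} = - \frac{9261203}{49357904}$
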